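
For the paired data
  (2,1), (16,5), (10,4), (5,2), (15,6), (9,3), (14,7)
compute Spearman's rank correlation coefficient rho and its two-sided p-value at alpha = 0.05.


Step 1: Rank x and y separately (midranks; no ties here).
rank(x): 2->1, 16->7, 10->4, 5->2, 15->6, 9->3, 14->5
rank(y): 1->1, 5->5, 4->4, 2->2, 6->6, 3->3, 7->7
Step 2: d_i = R_x(i) - R_y(i); compute d_i^2.
  (1-1)^2=0, (7-5)^2=4, (4-4)^2=0, (2-2)^2=0, (6-6)^2=0, (3-3)^2=0, (5-7)^2=4
sum(d^2) = 8.
Step 3: rho = 1 - 6*8 / (7*(7^2 - 1)) = 1 - 48/336 = 0.857143.
Step 4: Under H0, t = rho * sqrt((n-2)/(1-rho^2)) = 3.7210 ~ t(5).
Step 5: Two-sided p-value from the t-distribution with 5 df = 0.013697.
Step 6: alpha = 0.05. reject H0.

rho = 0.8571, p = 0.013697, reject H0 at alpha = 0.05.


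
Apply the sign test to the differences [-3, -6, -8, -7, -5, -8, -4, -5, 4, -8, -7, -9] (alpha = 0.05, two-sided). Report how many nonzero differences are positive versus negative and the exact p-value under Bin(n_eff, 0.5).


Step 1: Discard zero differences. Original n = 12; n_eff = number of nonzero differences = 12.
Nonzero differences (with sign): -3, -6, -8, -7, -5, -8, -4, -5, +4, -8, -7, -9
Step 2: Count signs: positive = 1, negative = 11.
Step 3: Under H0: P(positive) = 0.5, so the number of positives S ~ Bin(12, 0.5).
Step 4: Two-sided exact p-value = sum of Bin(12,0.5) probabilities at or below the observed probability = 0.006348.
Step 5: alpha = 0.05. reject H0.

n_eff = 12, pos = 1, neg = 11, p = 0.006348, reject H0.


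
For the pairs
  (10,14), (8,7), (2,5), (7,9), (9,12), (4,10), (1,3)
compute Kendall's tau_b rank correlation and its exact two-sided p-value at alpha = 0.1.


Step 1: Enumerate the 21 unordered pairs (i,j) with i<j and classify each by sign(x_j-x_i) * sign(y_j-y_i).
  (1,2):dx=-2,dy=-7->C; (1,3):dx=-8,dy=-9->C; (1,4):dx=-3,dy=-5->C; (1,5):dx=-1,dy=-2->C
  (1,6):dx=-6,dy=-4->C; (1,7):dx=-9,dy=-11->C; (2,3):dx=-6,dy=-2->C; (2,4):dx=-1,dy=+2->D
  (2,5):dx=+1,dy=+5->C; (2,6):dx=-4,dy=+3->D; (2,7):dx=-7,dy=-4->C; (3,4):dx=+5,dy=+4->C
  (3,5):dx=+7,dy=+7->C; (3,6):dx=+2,dy=+5->C; (3,7):dx=-1,dy=-2->C; (4,5):dx=+2,dy=+3->C
  (4,6):dx=-3,dy=+1->D; (4,7):dx=-6,dy=-6->C; (5,6):dx=-5,dy=-2->C; (5,7):dx=-8,dy=-9->C
  (6,7):dx=-3,dy=-7->C
Step 2: C = 18, D = 3, total pairs = 21.
Step 3: tau = (C - D)/(n(n-1)/2) = (18 - 3)/21 = 0.714286.
Step 4: Exact two-sided p-value (enumerate n! = 5040 permutations of y under H0): p = 0.030159.
Step 5: alpha = 0.1. reject H0.

tau_b = 0.7143 (C=18, D=3), p = 0.030159, reject H0.


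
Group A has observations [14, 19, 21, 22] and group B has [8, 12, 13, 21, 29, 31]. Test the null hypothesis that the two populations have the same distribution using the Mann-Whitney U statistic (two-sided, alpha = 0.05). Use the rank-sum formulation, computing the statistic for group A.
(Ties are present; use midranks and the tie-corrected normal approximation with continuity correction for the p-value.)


Step 1: Combine and sort all 10 observations; assign midranks.
sorted (value, group): (8,Y), (12,Y), (13,Y), (14,X), (19,X), (21,X), (21,Y), (22,X), (29,Y), (31,Y)
ranks: 8->1, 12->2, 13->3, 14->4, 19->5, 21->6.5, 21->6.5, 22->8, 29->9, 31->10
Step 2: Rank sum for X: R1 = 4 + 5 + 6.5 + 8 = 23.5.
Step 3: U_X = R1 - n1(n1+1)/2 = 23.5 - 4*5/2 = 23.5 - 10 = 13.5.
       U_Y = n1*n2 - U_X = 24 - 13.5 = 10.5.
Step 4: Ties are present, so use the tie-corrected normal approximation (with continuity correction) for the p-value.
Step 5: p-value = 0.830664; compare to alpha = 0.05. fail to reject H0.

U_X = 13.5, p = 0.830664, fail to reject H0 at alpha = 0.05.


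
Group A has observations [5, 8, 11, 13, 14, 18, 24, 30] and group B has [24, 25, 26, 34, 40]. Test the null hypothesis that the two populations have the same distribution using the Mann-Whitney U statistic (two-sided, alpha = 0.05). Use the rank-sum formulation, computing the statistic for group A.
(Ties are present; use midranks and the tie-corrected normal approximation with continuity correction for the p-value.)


Step 1: Combine and sort all 13 observations; assign midranks.
sorted (value, group): (5,X), (8,X), (11,X), (13,X), (14,X), (18,X), (24,X), (24,Y), (25,Y), (26,Y), (30,X), (34,Y), (40,Y)
ranks: 5->1, 8->2, 11->3, 13->4, 14->5, 18->6, 24->7.5, 24->7.5, 25->9, 26->10, 30->11, 34->12, 40->13
Step 2: Rank sum for X: R1 = 1 + 2 + 3 + 4 + 5 + 6 + 7.5 + 11 = 39.5.
Step 3: U_X = R1 - n1(n1+1)/2 = 39.5 - 8*9/2 = 39.5 - 36 = 3.5.
       U_Y = n1*n2 - U_X = 40 - 3.5 = 36.5.
Step 4: Ties are present, so use the tie-corrected normal approximation (with continuity correction) for the p-value.
Step 5: p-value = 0.019007; compare to alpha = 0.05. reject H0.

U_X = 3.5, p = 0.019007, reject H0 at alpha = 0.05.


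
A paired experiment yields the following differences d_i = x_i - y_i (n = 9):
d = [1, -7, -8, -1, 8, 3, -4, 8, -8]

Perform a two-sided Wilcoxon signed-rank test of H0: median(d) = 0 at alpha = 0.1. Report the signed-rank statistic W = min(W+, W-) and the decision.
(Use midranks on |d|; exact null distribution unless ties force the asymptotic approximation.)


Step 1: Drop any zero differences (none here) and take |d_i|.
|d| = [1, 7, 8, 1, 8, 3, 4, 8, 8]
Step 2: Midrank |d_i| (ties get averaged ranks).
ranks: |1|->1.5, |7|->5, |8|->7.5, |1|->1.5, |8|->7.5, |3|->3, |4|->4, |8|->7.5, |8|->7.5
Step 3: Attach original signs; sum ranks with positive sign and with negative sign.
W+ = 1.5 + 7.5 + 3 + 7.5 = 19.5
W- = 5 + 7.5 + 1.5 + 4 + 7.5 = 25.5
(Check: W+ + W- = 45 should equal n(n+1)/2 = 45.)
Step 4: Test statistic W = min(W+, W-) = 19.5.
Step 5: Ties in |d|, so use the tie-corrected normal approximation.
        E[W] = n(n+1)/4 = 9*10/4 = 22.5.
        Tie groups: |d|=1 (t=2), |d|=8 (t=4); sum(t^3 - t) = 66.
        Var[W] = n(n+1)(2n+1)/24 - sum(t^3-t)/48 = 1710/24 - 66/48 = 69.875.
        z = (W - E[W]) / sqrt(Var[W]) = (19.5 - 22.5) / 8.3591 = -0.3589.
        Two-sided p = 2*Phi(z) = 0.719678.
Step 6: alpha = 0.1. fail to reject H0.

W+ = 19.5, W- = 25.5, W = min = 19.5, p = 0.719678, fail to reject H0.


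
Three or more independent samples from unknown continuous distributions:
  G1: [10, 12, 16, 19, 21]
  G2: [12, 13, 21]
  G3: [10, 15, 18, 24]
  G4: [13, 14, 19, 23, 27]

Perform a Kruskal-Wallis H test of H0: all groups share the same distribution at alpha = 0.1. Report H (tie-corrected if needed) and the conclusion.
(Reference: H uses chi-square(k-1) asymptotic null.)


Step 1: Combine all N = 17 observations and assign midranks.
sorted (value, group, rank): (10,G1,1.5), (10,G3,1.5), (12,G1,3.5), (12,G2,3.5), (13,G2,5.5), (13,G4,5.5), (14,G4,7), (15,G3,8), (16,G1,9), (18,G3,10), (19,G1,11.5), (19,G4,11.5), (21,G1,13.5), (21,G2,13.5), (23,G4,15), (24,G3,16), (27,G4,17)
Step 2: Sum ranks within each group.
R_1 = 39 (n_1 = 5)
R_2 = 22.5 (n_2 = 3)
R_3 = 35.5 (n_3 = 4)
R_4 = 56 (n_4 = 5)
Step 3: H = 12/(N(N+1)) * sum(R_i^2/n_i) - 3(N+1)
     = 12/(17*18) * (39^2/5 + 22.5^2/3 + 35.5^2/4 + 56^2/5) - 3*18
     = 0.039216 * 1415.21 - 54
     = 1.498529.
Step 4: Ties present; correction factor C = 1 - 30/(17^3 - 17) = 0.993873. Corrected H = 1.498529 / 0.993873 = 1.507768.
Step 5: Under H0, H ~ chi^2(3); p-value = 0.680479.
Step 6: alpha = 0.1. fail to reject H0.

H = 1.5078, df = 3, p = 0.680479, fail to reject H0.


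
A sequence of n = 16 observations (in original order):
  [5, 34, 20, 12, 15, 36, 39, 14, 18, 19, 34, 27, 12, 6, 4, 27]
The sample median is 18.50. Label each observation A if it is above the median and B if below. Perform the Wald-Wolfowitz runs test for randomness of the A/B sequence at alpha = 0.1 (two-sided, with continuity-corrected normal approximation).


Step 1: Compute median = 18.50; label A = above, B = below.
Labels in order: BAABBAABBAAABBBA  (n_A = 8, n_B = 8)
Step 2: Count runs R = 8.
Step 3: Under H0 (random ordering), E[R] = 2*n_A*n_B/(n_A+n_B) + 1 = 2*8*8/16 + 1 = 9.0000.
        Var[R] = 2*n_A*n_B*(2*n_A*n_B - n_A - n_B) / ((n_A+n_B)^2 * (n_A+n_B-1)) = 14336/3840 = 3.7333.
        SD[R] = 1.9322.
Step 4: Continuity-corrected z = (R + 0.5 - E[R]) / SD[R] = (8 + 0.5 - 9.0000) / 1.9322 = -0.2588.
Step 5: Two-sided p-value via normal approximation = 2*(1 - Phi(|z|)) = 0.795809.
Step 6: alpha = 0.1. fail to reject H0.

R = 8, z = -0.2588, p = 0.795809, fail to reject H0.


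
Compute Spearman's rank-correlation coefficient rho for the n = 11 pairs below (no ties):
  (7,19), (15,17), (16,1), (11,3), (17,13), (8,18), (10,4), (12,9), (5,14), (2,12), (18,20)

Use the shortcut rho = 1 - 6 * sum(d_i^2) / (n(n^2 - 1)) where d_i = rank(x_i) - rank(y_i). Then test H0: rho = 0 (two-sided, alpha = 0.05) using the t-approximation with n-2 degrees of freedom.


Step 1: Rank x and y separately (midranks; no ties here).
rank(x): 7->3, 15->8, 16->9, 11->6, 17->10, 8->4, 10->5, 12->7, 5->2, 2->1, 18->11
rank(y): 19->10, 17->8, 1->1, 3->2, 13->6, 18->9, 4->3, 9->4, 14->7, 12->5, 20->11
Step 2: d_i = R_x(i) - R_y(i); compute d_i^2.
  (3-10)^2=49, (8-8)^2=0, (9-1)^2=64, (6-2)^2=16, (10-6)^2=16, (4-9)^2=25, (5-3)^2=4, (7-4)^2=9, (2-7)^2=25, (1-5)^2=16, (11-11)^2=0
sum(d^2) = 224.
Step 3: rho = 1 - 6*224 / (11*(11^2 - 1)) = 1 - 1344/1320 = -0.018182.
Step 4: Under H0, t = rho * sqrt((n-2)/(1-rho^2)) = -0.0546 ~ t(9).
Step 5: Two-sided p-value from the t-distribution with 9 df = 0.957685.
Step 6: alpha = 0.05. fail to reject H0.

rho = -0.0182, p = 0.957685, fail to reject H0 at alpha = 0.05.


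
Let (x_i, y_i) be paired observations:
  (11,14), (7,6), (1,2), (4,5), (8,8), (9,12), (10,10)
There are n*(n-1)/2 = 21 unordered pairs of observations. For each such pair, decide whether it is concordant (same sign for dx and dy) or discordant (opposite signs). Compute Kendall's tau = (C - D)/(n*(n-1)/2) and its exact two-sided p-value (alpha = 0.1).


Step 1: Enumerate the 21 unordered pairs (i,j) with i<j and classify each by sign(x_j-x_i) * sign(y_j-y_i).
  (1,2):dx=-4,dy=-8->C; (1,3):dx=-10,dy=-12->C; (1,4):dx=-7,dy=-9->C; (1,5):dx=-3,dy=-6->C
  (1,6):dx=-2,dy=-2->C; (1,7):dx=-1,dy=-4->C; (2,3):dx=-6,dy=-4->C; (2,4):dx=-3,dy=-1->C
  (2,5):dx=+1,dy=+2->C; (2,6):dx=+2,dy=+6->C; (2,7):dx=+3,dy=+4->C; (3,4):dx=+3,dy=+3->C
  (3,5):dx=+7,dy=+6->C; (3,6):dx=+8,dy=+10->C; (3,7):dx=+9,dy=+8->C; (4,5):dx=+4,dy=+3->C
  (4,6):dx=+5,dy=+7->C; (4,7):dx=+6,dy=+5->C; (5,6):dx=+1,dy=+4->C; (5,7):dx=+2,dy=+2->C
  (6,7):dx=+1,dy=-2->D
Step 2: C = 20, D = 1, total pairs = 21.
Step 3: tau = (C - D)/(n(n-1)/2) = (20 - 1)/21 = 0.904762.
Step 4: Exact two-sided p-value (enumerate n! = 5040 permutations of y under H0): p = 0.002778.
Step 5: alpha = 0.1. reject H0.

tau_b = 0.9048 (C=20, D=1), p = 0.002778, reject H0.


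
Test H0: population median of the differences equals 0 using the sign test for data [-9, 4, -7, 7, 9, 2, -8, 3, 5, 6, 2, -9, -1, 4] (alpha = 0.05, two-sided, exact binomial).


Step 1: Discard zero differences. Original n = 14; n_eff = number of nonzero differences = 14.
Nonzero differences (with sign): -9, +4, -7, +7, +9, +2, -8, +3, +5, +6, +2, -9, -1, +4
Step 2: Count signs: positive = 9, negative = 5.
Step 3: Under H0: P(positive) = 0.5, so the number of positives S ~ Bin(14, 0.5).
Step 4: Two-sided exact p-value = sum of Bin(14,0.5) probabilities at or below the observed probability = 0.423950.
Step 5: alpha = 0.05. fail to reject H0.

n_eff = 14, pos = 9, neg = 5, p = 0.423950, fail to reject H0.


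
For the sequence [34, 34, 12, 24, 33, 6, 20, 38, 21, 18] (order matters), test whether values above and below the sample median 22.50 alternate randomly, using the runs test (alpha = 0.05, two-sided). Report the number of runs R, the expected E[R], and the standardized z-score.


Step 1: Compute median = 22.50; label A = above, B = below.
Labels in order: AABAABBABB  (n_A = 5, n_B = 5)
Step 2: Count runs R = 6.
Step 3: Under H0 (random ordering), E[R] = 2*n_A*n_B/(n_A+n_B) + 1 = 2*5*5/10 + 1 = 6.0000.
        Var[R] = 2*n_A*n_B*(2*n_A*n_B - n_A - n_B) / ((n_A+n_B)^2 * (n_A+n_B-1)) = 2000/900 = 2.2222.
        SD[R] = 1.4907.
Step 4: R = E[R], so z = 0 with no continuity correction.
Step 5: Two-sided p-value via normal approximation = 2*(1 - Phi(|z|)) = 1.000000.
Step 6: alpha = 0.05. fail to reject H0.

R = 6, z = 0.0000, p = 1.000000, fail to reject H0.


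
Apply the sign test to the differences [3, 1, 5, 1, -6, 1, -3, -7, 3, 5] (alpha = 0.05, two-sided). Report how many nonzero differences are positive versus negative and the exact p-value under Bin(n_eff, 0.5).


Step 1: Discard zero differences. Original n = 10; n_eff = number of nonzero differences = 10.
Nonzero differences (with sign): +3, +1, +5, +1, -6, +1, -3, -7, +3, +5
Step 2: Count signs: positive = 7, negative = 3.
Step 3: Under H0: P(positive) = 0.5, so the number of positives S ~ Bin(10, 0.5).
Step 4: Two-sided exact p-value = sum of Bin(10,0.5) probabilities at or below the observed probability = 0.343750.
Step 5: alpha = 0.05. fail to reject H0.

n_eff = 10, pos = 7, neg = 3, p = 0.343750, fail to reject H0.


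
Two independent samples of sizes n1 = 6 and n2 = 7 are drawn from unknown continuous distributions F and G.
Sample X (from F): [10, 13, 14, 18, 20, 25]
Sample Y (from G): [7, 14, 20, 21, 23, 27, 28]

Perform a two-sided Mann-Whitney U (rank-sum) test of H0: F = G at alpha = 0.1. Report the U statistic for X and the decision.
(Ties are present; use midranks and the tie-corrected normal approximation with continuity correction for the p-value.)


Step 1: Combine and sort all 13 observations; assign midranks.
sorted (value, group): (7,Y), (10,X), (13,X), (14,X), (14,Y), (18,X), (20,X), (20,Y), (21,Y), (23,Y), (25,X), (27,Y), (28,Y)
ranks: 7->1, 10->2, 13->3, 14->4.5, 14->4.5, 18->6, 20->7.5, 20->7.5, 21->9, 23->10, 25->11, 27->12, 28->13
Step 2: Rank sum for X: R1 = 2 + 3 + 4.5 + 6 + 7.5 + 11 = 34.
Step 3: U_X = R1 - n1(n1+1)/2 = 34 - 6*7/2 = 34 - 21 = 13.
       U_Y = n1*n2 - U_X = 42 - 13 = 29.
Step 4: Ties are present, so use the tie-corrected normal approximation (with continuity correction) for the p-value.
Step 5: p-value = 0.282651; compare to alpha = 0.1. fail to reject H0.

U_X = 13, p = 0.282651, fail to reject H0 at alpha = 0.1.


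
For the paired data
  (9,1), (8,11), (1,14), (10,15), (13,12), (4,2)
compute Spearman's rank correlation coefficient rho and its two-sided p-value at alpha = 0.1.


Step 1: Rank x and y separately (midranks; no ties here).
rank(x): 9->4, 8->3, 1->1, 10->5, 13->6, 4->2
rank(y): 1->1, 11->3, 14->5, 15->6, 12->4, 2->2
Step 2: d_i = R_x(i) - R_y(i); compute d_i^2.
  (4-1)^2=9, (3-3)^2=0, (1-5)^2=16, (5-6)^2=1, (6-4)^2=4, (2-2)^2=0
sum(d^2) = 30.
Step 3: rho = 1 - 6*30 / (6*(6^2 - 1)) = 1 - 180/210 = 0.142857.
Step 4: Under H0, t = rho * sqrt((n-2)/(1-rho^2)) = 0.2887 ~ t(4).
Step 5: Two-sided p-value from the t-distribution with 4 df = 0.787172.
Step 6: alpha = 0.1. fail to reject H0.

rho = 0.1429, p = 0.787172, fail to reject H0 at alpha = 0.1.


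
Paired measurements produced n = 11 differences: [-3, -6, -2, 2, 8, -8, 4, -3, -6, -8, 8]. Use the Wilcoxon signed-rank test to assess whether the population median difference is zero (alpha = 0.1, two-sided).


Step 1: Drop any zero differences (none here) and take |d_i|.
|d| = [3, 6, 2, 2, 8, 8, 4, 3, 6, 8, 8]
Step 2: Midrank |d_i| (ties get averaged ranks).
ranks: |3|->3.5, |6|->6.5, |2|->1.5, |2|->1.5, |8|->9.5, |8|->9.5, |4|->5, |3|->3.5, |6|->6.5, |8|->9.5, |8|->9.5
Step 3: Attach original signs; sum ranks with positive sign and with negative sign.
W+ = 1.5 + 9.5 + 5 + 9.5 = 25.5
W- = 3.5 + 6.5 + 1.5 + 9.5 + 3.5 + 6.5 + 9.5 = 40.5
(Check: W+ + W- = 66 should equal n(n+1)/2 = 66.)
Step 4: Test statistic W = min(W+, W-) = 25.5.
Step 5: Ties in |d|, so use the tie-corrected normal approximation.
        E[W] = n(n+1)/4 = 11*12/4 = 33.
        Tie groups: |d|=2 (t=2), |d|=3 (t=2), |d|=6 (t=2), |d|=8 (t=4); sum(t^3 - t) = 78.
        Var[W] = n(n+1)(2n+1)/24 - sum(t^3-t)/48 = 3036/24 - 78/48 = 124.875.
        z = (W - E[W]) / sqrt(Var[W]) = (25.5 - 33) / 11.1747 = -0.6712.
        Two-sided p = 2*Phi(z) = 0.502121.
Step 6: alpha = 0.1. fail to reject H0.

W+ = 25.5, W- = 40.5, W = min = 25.5, p = 0.502121, fail to reject H0.


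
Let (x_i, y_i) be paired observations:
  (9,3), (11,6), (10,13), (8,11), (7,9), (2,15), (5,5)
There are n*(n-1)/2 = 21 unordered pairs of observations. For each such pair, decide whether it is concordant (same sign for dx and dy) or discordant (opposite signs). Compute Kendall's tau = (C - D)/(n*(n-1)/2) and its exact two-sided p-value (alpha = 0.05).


Step 1: Enumerate the 21 unordered pairs (i,j) with i<j and classify each by sign(x_j-x_i) * sign(y_j-y_i).
  (1,2):dx=+2,dy=+3->C; (1,3):dx=+1,dy=+10->C; (1,4):dx=-1,dy=+8->D; (1,5):dx=-2,dy=+6->D
  (1,6):dx=-7,dy=+12->D; (1,7):dx=-4,dy=+2->D; (2,3):dx=-1,dy=+7->D; (2,4):dx=-3,dy=+5->D
  (2,5):dx=-4,dy=+3->D; (2,6):dx=-9,dy=+9->D; (2,7):dx=-6,dy=-1->C; (3,4):dx=-2,dy=-2->C
  (3,5):dx=-3,dy=-4->C; (3,6):dx=-8,dy=+2->D; (3,7):dx=-5,dy=-8->C; (4,5):dx=-1,dy=-2->C
  (4,6):dx=-6,dy=+4->D; (4,7):dx=-3,dy=-6->C; (5,6):dx=-5,dy=+6->D; (5,7):dx=-2,dy=-4->C
  (6,7):dx=+3,dy=-10->D
Step 2: C = 9, D = 12, total pairs = 21.
Step 3: tau = (C - D)/(n(n-1)/2) = (9 - 12)/21 = -0.142857.
Step 4: Exact two-sided p-value (enumerate n! = 5040 permutations of y under H0): p = 0.772619.
Step 5: alpha = 0.05. fail to reject H0.

tau_b = -0.1429 (C=9, D=12), p = 0.772619, fail to reject H0.


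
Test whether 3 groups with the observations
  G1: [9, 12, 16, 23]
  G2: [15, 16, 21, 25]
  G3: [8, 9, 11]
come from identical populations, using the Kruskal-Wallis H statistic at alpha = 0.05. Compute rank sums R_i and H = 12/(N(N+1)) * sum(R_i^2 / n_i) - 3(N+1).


Step 1: Combine all N = 11 observations and assign midranks.
sorted (value, group, rank): (8,G3,1), (9,G1,2.5), (9,G3,2.5), (11,G3,4), (12,G1,5), (15,G2,6), (16,G1,7.5), (16,G2,7.5), (21,G2,9), (23,G1,10), (25,G2,11)
Step 2: Sum ranks within each group.
R_1 = 25 (n_1 = 4)
R_2 = 33.5 (n_2 = 4)
R_3 = 7.5 (n_3 = 3)
Step 3: H = 12/(N(N+1)) * sum(R_i^2/n_i) - 3(N+1)
     = 12/(11*12) * (25^2/4 + 33.5^2/4 + 7.5^2/3) - 3*12
     = 0.090909 * 455.562 - 36
     = 5.414773.
Step 4: Ties present; correction factor C = 1 - 12/(11^3 - 11) = 0.990909. Corrected H = 5.414773 / 0.990909 = 5.464450.
Step 5: Under H0, H ~ chi^2(2); p-value = 0.065074.
Step 6: alpha = 0.05. fail to reject H0.

H = 5.4644, df = 2, p = 0.065074, fail to reject H0.


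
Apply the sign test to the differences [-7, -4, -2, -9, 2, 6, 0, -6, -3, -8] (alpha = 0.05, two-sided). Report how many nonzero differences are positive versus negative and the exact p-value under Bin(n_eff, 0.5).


Step 1: Discard zero differences. Original n = 10; n_eff = number of nonzero differences = 9.
Nonzero differences (with sign): -7, -4, -2, -9, +2, +6, -6, -3, -8
Step 2: Count signs: positive = 2, negative = 7.
Step 3: Under H0: P(positive) = 0.5, so the number of positives S ~ Bin(9, 0.5).
Step 4: Two-sided exact p-value = sum of Bin(9,0.5) probabilities at or below the observed probability = 0.179688.
Step 5: alpha = 0.05. fail to reject H0.

n_eff = 9, pos = 2, neg = 7, p = 0.179688, fail to reject H0.


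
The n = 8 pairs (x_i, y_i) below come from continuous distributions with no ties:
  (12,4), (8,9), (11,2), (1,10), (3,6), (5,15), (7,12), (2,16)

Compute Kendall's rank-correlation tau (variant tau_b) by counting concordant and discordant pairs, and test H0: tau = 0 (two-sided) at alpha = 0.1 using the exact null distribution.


Step 1: Enumerate the 28 unordered pairs (i,j) with i<j and classify each by sign(x_j-x_i) * sign(y_j-y_i).
  (1,2):dx=-4,dy=+5->D; (1,3):dx=-1,dy=-2->C; (1,4):dx=-11,dy=+6->D; (1,5):dx=-9,dy=+2->D
  (1,6):dx=-7,dy=+11->D; (1,7):dx=-5,dy=+8->D; (1,8):dx=-10,dy=+12->D; (2,3):dx=+3,dy=-7->D
  (2,4):dx=-7,dy=+1->D; (2,5):dx=-5,dy=-3->C; (2,6):dx=-3,dy=+6->D; (2,7):dx=-1,dy=+3->D
  (2,8):dx=-6,dy=+7->D; (3,4):dx=-10,dy=+8->D; (3,5):dx=-8,dy=+4->D; (3,6):dx=-6,dy=+13->D
  (3,7):dx=-4,dy=+10->D; (3,8):dx=-9,dy=+14->D; (4,5):dx=+2,dy=-4->D; (4,6):dx=+4,dy=+5->C
  (4,7):dx=+6,dy=+2->C; (4,8):dx=+1,dy=+6->C; (5,6):dx=+2,dy=+9->C; (5,7):dx=+4,dy=+6->C
  (5,8):dx=-1,dy=+10->D; (6,7):dx=+2,dy=-3->D; (6,8):dx=-3,dy=+1->D; (7,8):dx=-5,dy=+4->D
Step 2: C = 7, D = 21, total pairs = 28.
Step 3: tau = (C - D)/(n(n-1)/2) = (7 - 21)/28 = -0.500000.
Step 4: Exact two-sided p-value (enumerate n! = 40320 permutations of y under H0): p = 0.108681.
Step 5: alpha = 0.1. fail to reject H0.

tau_b = -0.5000 (C=7, D=21), p = 0.108681, fail to reject H0.


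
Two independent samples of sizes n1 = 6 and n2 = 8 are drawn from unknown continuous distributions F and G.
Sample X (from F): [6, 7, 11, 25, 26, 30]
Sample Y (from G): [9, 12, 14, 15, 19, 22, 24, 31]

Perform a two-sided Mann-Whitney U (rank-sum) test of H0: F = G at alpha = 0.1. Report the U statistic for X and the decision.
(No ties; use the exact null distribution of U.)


Step 1: Combine and sort all 14 observations; assign midranks.
sorted (value, group): (6,X), (7,X), (9,Y), (11,X), (12,Y), (14,Y), (15,Y), (19,Y), (22,Y), (24,Y), (25,X), (26,X), (30,X), (31,Y)
ranks: 6->1, 7->2, 9->3, 11->4, 12->5, 14->6, 15->7, 19->8, 22->9, 24->10, 25->11, 26->12, 30->13, 31->14
Step 2: Rank sum for X: R1 = 1 + 2 + 4 + 11 + 12 + 13 = 43.
Step 3: U_X = R1 - n1(n1+1)/2 = 43 - 6*7/2 = 43 - 21 = 22.
       U_Y = n1*n2 - U_X = 48 - 22 = 26.
Step 4: No ties, so the exact null distribution of U (based on enumerating the C(14,6) = 3003 equally likely rank assignments) gives the two-sided p-value.
Step 5: p-value = 0.851815; compare to alpha = 0.1. fail to reject H0.

U_X = 22, p = 0.851815, fail to reject H0 at alpha = 0.1.


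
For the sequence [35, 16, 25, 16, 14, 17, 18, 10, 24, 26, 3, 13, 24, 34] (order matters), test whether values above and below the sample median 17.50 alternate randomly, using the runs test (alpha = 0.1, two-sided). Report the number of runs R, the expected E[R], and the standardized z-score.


Step 1: Compute median = 17.50; label A = above, B = below.
Labels in order: ABABBBABAABBAA  (n_A = 7, n_B = 7)
Step 2: Count runs R = 9.
Step 3: Under H0 (random ordering), E[R] = 2*n_A*n_B/(n_A+n_B) + 1 = 2*7*7/14 + 1 = 8.0000.
        Var[R] = 2*n_A*n_B*(2*n_A*n_B - n_A - n_B) / ((n_A+n_B)^2 * (n_A+n_B-1)) = 8232/2548 = 3.2308.
        SD[R] = 1.7974.
Step 4: Continuity-corrected z = (R - 0.5 - E[R]) / SD[R] = (9 - 0.5 - 8.0000) / 1.7974 = 0.2782.
Step 5: Two-sided p-value via normal approximation = 2*(1 - Phi(|z|)) = 0.780879.
Step 6: alpha = 0.1. fail to reject H0.

R = 9, z = 0.2782, p = 0.780879, fail to reject H0.


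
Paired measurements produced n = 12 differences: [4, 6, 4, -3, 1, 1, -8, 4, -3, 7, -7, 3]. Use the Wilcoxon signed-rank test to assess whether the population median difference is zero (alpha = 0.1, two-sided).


Step 1: Drop any zero differences (none here) and take |d_i|.
|d| = [4, 6, 4, 3, 1, 1, 8, 4, 3, 7, 7, 3]
Step 2: Midrank |d_i| (ties get averaged ranks).
ranks: |4|->7, |6|->9, |4|->7, |3|->4, |1|->1.5, |1|->1.5, |8|->12, |4|->7, |3|->4, |7|->10.5, |7|->10.5, |3|->4
Step 3: Attach original signs; sum ranks with positive sign and with negative sign.
W+ = 7 + 9 + 7 + 1.5 + 1.5 + 7 + 10.5 + 4 = 47.5
W- = 4 + 12 + 4 + 10.5 = 30.5
(Check: W+ + W- = 78 should equal n(n+1)/2 = 78.)
Step 4: Test statistic W = min(W+, W-) = 30.5.
Step 5: Ties in |d|, so use the tie-corrected normal approximation.
        E[W] = n(n+1)/4 = 12*13/4 = 39.
        Tie groups: |d|=1 (t=2), |d|=3 (t=3), |d|=4 (t=3), |d|=7 (t=2); sum(t^3 - t) = 60.
        Var[W] = n(n+1)(2n+1)/24 - sum(t^3-t)/48 = 3900/24 - 60/48 = 161.25.
        z = (W - E[W]) / sqrt(Var[W]) = (30.5 - 39) / 12.6984 = -0.6694.
        Two-sided p = 2*Phi(z) = 0.503257.
Step 6: alpha = 0.1. fail to reject H0.

W+ = 47.5, W- = 30.5, W = min = 30.5, p = 0.503257, fail to reject H0.


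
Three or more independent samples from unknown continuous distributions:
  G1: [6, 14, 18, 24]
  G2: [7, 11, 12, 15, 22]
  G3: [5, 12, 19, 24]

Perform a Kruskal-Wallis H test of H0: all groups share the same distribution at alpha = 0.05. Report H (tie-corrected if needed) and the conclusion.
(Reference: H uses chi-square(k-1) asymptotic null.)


Step 1: Combine all N = 13 observations and assign midranks.
sorted (value, group, rank): (5,G3,1), (6,G1,2), (7,G2,3), (11,G2,4), (12,G2,5.5), (12,G3,5.5), (14,G1,7), (15,G2,8), (18,G1,9), (19,G3,10), (22,G2,11), (24,G1,12.5), (24,G3,12.5)
Step 2: Sum ranks within each group.
R_1 = 30.5 (n_1 = 4)
R_2 = 31.5 (n_2 = 5)
R_3 = 29 (n_3 = 4)
Step 3: H = 12/(N(N+1)) * sum(R_i^2/n_i) - 3(N+1)
     = 12/(13*14) * (30.5^2/4 + 31.5^2/5 + 29^2/4) - 3*14
     = 0.065934 * 641.263 - 42
     = 0.281044.
Step 4: Ties present; correction factor C = 1 - 12/(13^3 - 13) = 0.994505. Corrected H = 0.281044 / 0.994505 = 0.282597.
Step 5: Under H0, H ~ chi^2(2); p-value = 0.868230.
Step 6: alpha = 0.05. fail to reject H0.

H = 0.2826, df = 2, p = 0.868230, fail to reject H0.


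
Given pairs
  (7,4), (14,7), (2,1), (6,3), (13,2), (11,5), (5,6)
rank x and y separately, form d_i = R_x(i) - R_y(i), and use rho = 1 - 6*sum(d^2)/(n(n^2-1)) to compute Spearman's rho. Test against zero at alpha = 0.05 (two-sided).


Step 1: Rank x and y separately (midranks; no ties here).
rank(x): 7->4, 14->7, 2->1, 6->3, 13->6, 11->5, 5->2
rank(y): 4->4, 7->7, 1->1, 3->3, 2->2, 5->5, 6->6
Step 2: d_i = R_x(i) - R_y(i); compute d_i^2.
  (4-4)^2=0, (7-7)^2=0, (1-1)^2=0, (3-3)^2=0, (6-2)^2=16, (5-5)^2=0, (2-6)^2=16
sum(d^2) = 32.
Step 3: rho = 1 - 6*32 / (7*(7^2 - 1)) = 1 - 192/336 = 0.428571.
Step 4: Under H0, t = rho * sqrt((n-2)/(1-rho^2)) = 1.0607 ~ t(5).
Step 5: Two-sided p-value from the t-distribution with 5 df = 0.337368.
Step 6: alpha = 0.05. fail to reject H0.

rho = 0.4286, p = 0.337368, fail to reject H0 at alpha = 0.05.


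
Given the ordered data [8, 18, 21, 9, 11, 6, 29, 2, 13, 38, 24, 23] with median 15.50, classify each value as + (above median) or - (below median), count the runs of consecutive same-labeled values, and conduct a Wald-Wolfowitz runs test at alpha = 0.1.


Step 1: Compute median = 15.50; label A = above, B = below.
Labels in order: BAABBBABBAAA  (n_A = 6, n_B = 6)
Step 2: Count runs R = 6.
Step 3: Under H0 (random ordering), E[R] = 2*n_A*n_B/(n_A+n_B) + 1 = 2*6*6/12 + 1 = 7.0000.
        Var[R] = 2*n_A*n_B*(2*n_A*n_B - n_A - n_B) / ((n_A+n_B)^2 * (n_A+n_B-1)) = 4320/1584 = 2.7273.
        SD[R] = 1.6514.
Step 4: Continuity-corrected z = (R + 0.5 - E[R]) / SD[R] = (6 + 0.5 - 7.0000) / 1.6514 = -0.3028.
Step 5: Two-sided p-value via normal approximation = 2*(1 - Phi(|z|)) = 0.762069.
Step 6: alpha = 0.1. fail to reject H0.

R = 6, z = -0.3028, p = 0.762069, fail to reject H0.


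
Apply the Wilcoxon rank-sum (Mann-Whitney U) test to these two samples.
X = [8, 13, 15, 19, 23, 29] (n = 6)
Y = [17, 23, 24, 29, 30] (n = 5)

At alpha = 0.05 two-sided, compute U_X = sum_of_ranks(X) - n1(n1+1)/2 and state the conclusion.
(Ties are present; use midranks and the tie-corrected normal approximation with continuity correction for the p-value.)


Step 1: Combine and sort all 11 observations; assign midranks.
sorted (value, group): (8,X), (13,X), (15,X), (17,Y), (19,X), (23,X), (23,Y), (24,Y), (29,X), (29,Y), (30,Y)
ranks: 8->1, 13->2, 15->3, 17->4, 19->5, 23->6.5, 23->6.5, 24->8, 29->9.5, 29->9.5, 30->11
Step 2: Rank sum for X: R1 = 1 + 2 + 3 + 5 + 6.5 + 9.5 = 27.
Step 3: U_X = R1 - n1(n1+1)/2 = 27 - 6*7/2 = 27 - 21 = 6.
       U_Y = n1*n2 - U_X = 30 - 6 = 24.
Step 4: Ties are present, so use the tie-corrected normal approximation (with continuity correction) for the p-value.
Step 5: p-value = 0.119000; compare to alpha = 0.05. fail to reject H0.

U_X = 6, p = 0.119000, fail to reject H0 at alpha = 0.05.


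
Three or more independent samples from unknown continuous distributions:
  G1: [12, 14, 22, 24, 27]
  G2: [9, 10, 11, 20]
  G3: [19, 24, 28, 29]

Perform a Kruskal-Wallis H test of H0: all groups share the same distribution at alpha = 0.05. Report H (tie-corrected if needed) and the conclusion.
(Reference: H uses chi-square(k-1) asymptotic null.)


Step 1: Combine all N = 13 observations and assign midranks.
sorted (value, group, rank): (9,G2,1), (10,G2,2), (11,G2,3), (12,G1,4), (14,G1,5), (19,G3,6), (20,G2,7), (22,G1,8), (24,G1,9.5), (24,G3,9.5), (27,G1,11), (28,G3,12), (29,G3,13)
Step 2: Sum ranks within each group.
R_1 = 37.5 (n_1 = 5)
R_2 = 13 (n_2 = 4)
R_3 = 40.5 (n_3 = 4)
Step 3: H = 12/(N(N+1)) * sum(R_i^2/n_i) - 3(N+1)
     = 12/(13*14) * (37.5^2/5 + 13^2/4 + 40.5^2/4) - 3*14
     = 0.065934 * 733.562 - 42
     = 6.366758.
Step 4: Ties present; correction factor C = 1 - 6/(13^3 - 13) = 0.997253. Corrected H = 6.366758 / 0.997253 = 6.384298.
Step 5: Under H0, H ~ chi^2(2); p-value = 0.041083.
Step 6: alpha = 0.05. reject H0.

H = 6.3843, df = 2, p = 0.041083, reject H0.


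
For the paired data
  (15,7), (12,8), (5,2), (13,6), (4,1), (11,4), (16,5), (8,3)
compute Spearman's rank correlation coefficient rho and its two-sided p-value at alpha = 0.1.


Step 1: Rank x and y separately (midranks; no ties here).
rank(x): 15->7, 12->5, 5->2, 13->6, 4->1, 11->4, 16->8, 8->3
rank(y): 7->7, 8->8, 2->2, 6->6, 1->1, 4->4, 5->5, 3->3
Step 2: d_i = R_x(i) - R_y(i); compute d_i^2.
  (7-7)^2=0, (5-8)^2=9, (2-2)^2=0, (6-6)^2=0, (1-1)^2=0, (4-4)^2=0, (8-5)^2=9, (3-3)^2=0
sum(d^2) = 18.
Step 3: rho = 1 - 6*18 / (8*(8^2 - 1)) = 1 - 108/504 = 0.785714.
Step 4: Under H0, t = rho * sqrt((n-2)/(1-rho^2)) = 3.1113 ~ t(6).
Step 5: Two-sided p-value from the t-distribution with 6 df = 0.020815.
Step 6: alpha = 0.1. reject H0.

rho = 0.7857, p = 0.020815, reject H0 at alpha = 0.1.


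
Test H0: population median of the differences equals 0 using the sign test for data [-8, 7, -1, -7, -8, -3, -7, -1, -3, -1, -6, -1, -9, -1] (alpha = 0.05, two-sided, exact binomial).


Step 1: Discard zero differences. Original n = 14; n_eff = number of nonzero differences = 14.
Nonzero differences (with sign): -8, +7, -1, -7, -8, -3, -7, -1, -3, -1, -6, -1, -9, -1
Step 2: Count signs: positive = 1, negative = 13.
Step 3: Under H0: P(positive) = 0.5, so the number of positives S ~ Bin(14, 0.5).
Step 4: Two-sided exact p-value = sum of Bin(14,0.5) probabilities at or below the observed probability = 0.001831.
Step 5: alpha = 0.05. reject H0.

n_eff = 14, pos = 1, neg = 13, p = 0.001831, reject H0.


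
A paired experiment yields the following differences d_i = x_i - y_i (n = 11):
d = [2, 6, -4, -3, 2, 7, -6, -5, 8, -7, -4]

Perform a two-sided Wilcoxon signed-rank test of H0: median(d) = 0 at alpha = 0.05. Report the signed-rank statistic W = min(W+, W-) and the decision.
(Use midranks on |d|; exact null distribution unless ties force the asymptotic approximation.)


Step 1: Drop any zero differences (none here) and take |d_i|.
|d| = [2, 6, 4, 3, 2, 7, 6, 5, 8, 7, 4]
Step 2: Midrank |d_i| (ties get averaged ranks).
ranks: |2|->1.5, |6|->7.5, |4|->4.5, |3|->3, |2|->1.5, |7|->9.5, |6|->7.5, |5|->6, |8|->11, |7|->9.5, |4|->4.5
Step 3: Attach original signs; sum ranks with positive sign and with negative sign.
W+ = 1.5 + 7.5 + 1.5 + 9.5 + 11 = 31
W- = 4.5 + 3 + 7.5 + 6 + 9.5 + 4.5 = 35
(Check: W+ + W- = 66 should equal n(n+1)/2 = 66.)
Step 4: Test statistic W = min(W+, W-) = 31.
Step 5: Ties in |d|, so use the tie-corrected normal approximation.
        E[W] = n(n+1)/4 = 11*12/4 = 33.
        Tie groups: |d|=2 (t=2), |d|=4 (t=2), |d|=6 (t=2), |d|=7 (t=2); sum(t^3 - t) = 24.
        Var[W] = n(n+1)(2n+1)/24 - sum(t^3-t)/48 = 3036/24 - 24/48 = 126.
        z = (W - E[W]) / sqrt(Var[W]) = (31 - 33) / 11.2250 = -0.1782.
        Two-sided p = 2*Phi(z) = 0.858586.
Step 6: alpha = 0.05. fail to reject H0.

W+ = 31, W- = 35, W = min = 31, p = 0.858586, fail to reject H0.


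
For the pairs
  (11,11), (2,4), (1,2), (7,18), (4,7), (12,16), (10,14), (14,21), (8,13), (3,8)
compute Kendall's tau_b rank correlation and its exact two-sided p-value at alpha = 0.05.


Step 1: Enumerate the 45 unordered pairs (i,j) with i<j and classify each by sign(x_j-x_i) * sign(y_j-y_i).
  (1,2):dx=-9,dy=-7->C; (1,3):dx=-10,dy=-9->C; (1,4):dx=-4,dy=+7->D; (1,5):dx=-7,dy=-4->C
  (1,6):dx=+1,dy=+5->C; (1,7):dx=-1,dy=+3->D; (1,8):dx=+3,dy=+10->C; (1,9):dx=-3,dy=+2->D
  (1,10):dx=-8,dy=-3->C; (2,3):dx=-1,dy=-2->C; (2,4):dx=+5,dy=+14->C; (2,5):dx=+2,dy=+3->C
  (2,6):dx=+10,dy=+12->C; (2,7):dx=+8,dy=+10->C; (2,8):dx=+12,dy=+17->C; (2,9):dx=+6,dy=+9->C
  (2,10):dx=+1,dy=+4->C; (3,4):dx=+6,dy=+16->C; (3,5):dx=+3,dy=+5->C; (3,6):dx=+11,dy=+14->C
  (3,7):dx=+9,dy=+12->C; (3,8):dx=+13,dy=+19->C; (3,9):dx=+7,dy=+11->C; (3,10):dx=+2,dy=+6->C
  (4,5):dx=-3,dy=-11->C; (4,6):dx=+5,dy=-2->D; (4,7):dx=+3,dy=-4->D; (4,8):dx=+7,dy=+3->C
  (4,9):dx=+1,dy=-5->D; (4,10):dx=-4,dy=-10->C; (5,6):dx=+8,dy=+9->C; (5,7):dx=+6,dy=+7->C
  (5,8):dx=+10,dy=+14->C; (5,9):dx=+4,dy=+6->C; (5,10):dx=-1,dy=+1->D; (6,7):dx=-2,dy=-2->C
  (6,8):dx=+2,dy=+5->C; (6,9):dx=-4,dy=-3->C; (6,10):dx=-9,dy=-8->C; (7,8):dx=+4,dy=+7->C
  (7,9):dx=-2,dy=-1->C; (7,10):dx=-7,dy=-6->C; (8,9):dx=-6,dy=-8->C; (8,10):dx=-11,dy=-13->C
  (9,10):dx=-5,dy=-5->C
Step 2: C = 38, D = 7, total pairs = 45.
Step 3: tau = (C - D)/(n(n-1)/2) = (38 - 7)/45 = 0.688889.
Step 4: Exact two-sided p-value (enumerate n! = 3628800 permutations of y under H0): p = 0.004687.
Step 5: alpha = 0.05. reject H0.

tau_b = 0.6889 (C=38, D=7), p = 0.004687, reject H0.


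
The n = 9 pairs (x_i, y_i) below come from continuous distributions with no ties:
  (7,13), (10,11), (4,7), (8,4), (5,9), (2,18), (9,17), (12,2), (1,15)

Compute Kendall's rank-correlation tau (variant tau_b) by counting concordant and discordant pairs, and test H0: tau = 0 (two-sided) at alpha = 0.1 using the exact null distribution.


Step 1: Enumerate the 36 unordered pairs (i,j) with i<j and classify each by sign(x_j-x_i) * sign(y_j-y_i).
  (1,2):dx=+3,dy=-2->D; (1,3):dx=-3,dy=-6->C; (1,4):dx=+1,dy=-9->D; (1,5):dx=-2,dy=-4->C
  (1,6):dx=-5,dy=+5->D; (1,7):dx=+2,dy=+4->C; (1,8):dx=+5,dy=-11->D; (1,9):dx=-6,dy=+2->D
  (2,3):dx=-6,dy=-4->C; (2,4):dx=-2,dy=-7->C; (2,5):dx=-5,dy=-2->C; (2,6):dx=-8,dy=+7->D
  (2,7):dx=-1,dy=+6->D; (2,8):dx=+2,dy=-9->D; (2,9):dx=-9,dy=+4->D; (3,4):dx=+4,dy=-3->D
  (3,5):dx=+1,dy=+2->C; (3,6):dx=-2,dy=+11->D; (3,7):dx=+5,dy=+10->C; (3,8):dx=+8,dy=-5->D
  (3,9):dx=-3,dy=+8->D; (4,5):dx=-3,dy=+5->D; (4,6):dx=-6,dy=+14->D; (4,7):dx=+1,dy=+13->C
  (4,8):dx=+4,dy=-2->D; (4,9):dx=-7,dy=+11->D; (5,6):dx=-3,dy=+9->D; (5,7):dx=+4,dy=+8->C
  (5,8):dx=+7,dy=-7->D; (5,9):dx=-4,dy=+6->D; (6,7):dx=+7,dy=-1->D; (6,8):dx=+10,dy=-16->D
  (6,9):dx=-1,dy=-3->C; (7,8):dx=+3,dy=-15->D; (7,9):dx=-8,dy=-2->C; (8,9):dx=-11,dy=+13->D
Step 2: C = 12, D = 24, total pairs = 36.
Step 3: tau = (C - D)/(n(n-1)/2) = (12 - 24)/36 = -0.333333.
Step 4: Exact two-sided p-value (enumerate n! = 362880 permutations of y under H0): p = 0.259518.
Step 5: alpha = 0.1. fail to reject H0.

tau_b = -0.3333 (C=12, D=24), p = 0.259518, fail to reject H0.


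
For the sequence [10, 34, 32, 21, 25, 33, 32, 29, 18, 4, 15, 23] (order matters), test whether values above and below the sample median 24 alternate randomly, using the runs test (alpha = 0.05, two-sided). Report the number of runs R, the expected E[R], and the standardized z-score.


Step 1: Compute median = 24; label A = above, B = below.
Labels in order: BAABAAAABBBB  (n_A = 6, n_B = 6)
Step 2: Count runs R = 5.
Step 3: Under H0 (random ordering), E[R] = 2*n_A*n_B/(n_A+n_B) + 1 = 2*6*6/12 + 1 = 7.0000.
        Var[R] = 2*n_A*n_B*(2*n_A*n_B - n_A - n_B) / ((n_A+n_B)^2 * (n_A+n_B-1)) = 4320/1584 = 2.7273.
        SD[R] = 1.6514.
Step 4: Continuity-corrected z = (R + 0.5 - E[R]) / SD[R] = (5 + 0.5 - 7.0000) / 1.6514 = -0.9083.
Step 5: Two-sided p-value via normal approximation = 2*(1 - Phi(|z|)) = 0.363722.
Step 6: alpha = 0.05. fail to reject H0.

R = 5, z = -0.9083, p = 0.363722, fail to reject H0.


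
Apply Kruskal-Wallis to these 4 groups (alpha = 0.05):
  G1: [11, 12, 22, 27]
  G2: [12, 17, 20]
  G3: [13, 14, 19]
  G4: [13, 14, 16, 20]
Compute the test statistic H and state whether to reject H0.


Step 1: Combine all N = 14 observations and assign midranks.
sorted (value, group, rank): (11,G1,1), (12,G1,2.5), (12,G2,2.5), (13,G3,4.5), (13,G4,4.5), (14,G3,6.5), (14,G4,6.5), (16,G4,8), (17,G2,9), (19,G3,10), (20,G2,11.5), (20,G4,11.5), (22,G1,13), (27,G1,14)
Step 2: Sum ranks within each group.
R_1 = 30.5 (n_1 = 4)
R_2 = 23 (n_2 = 3)
R_3 = 21 (n_3 = 3)
R_4 = 30.5 (n_4 = 4)
Step 3: H = 12/(N(N+1)) * sum(R_i^2/n_i) - 3(N+1)
     = 12/(14*15) * (30.5^2/4 + 23^2/3 + 21^2/3 + 30.5^2/4) - 3*15
     = 0.057143 * 788.458 - 45
     = 0.054762.
Step 4: Ties present; correction factor C = 1 - 24/(14^3 - 14) = 0.991209. Corrected H = 0.054762 / 0.991209 = 0.055248.
Step 5: Under H0, H ~ chi^2(3); p-value = 0.996603.
Step 6: alpha = 0.05. fail to reject H0.

H = 0.0552, df = 3, p = 0.996603, fail to reject H0.


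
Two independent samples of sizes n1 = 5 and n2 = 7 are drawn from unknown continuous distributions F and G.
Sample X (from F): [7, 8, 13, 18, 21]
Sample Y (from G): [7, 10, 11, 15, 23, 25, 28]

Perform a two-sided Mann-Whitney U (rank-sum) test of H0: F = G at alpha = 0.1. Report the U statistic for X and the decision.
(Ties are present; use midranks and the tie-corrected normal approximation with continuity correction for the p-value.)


Step 1: Combine and sort all 12 observations; assign midranks.
sorted (value, group): (7,X), (7,Y), (8,X), (10,Y), (11,Y), (13,X), (15,Y), (18,X), (21,X), (23,Y), (25,Y), (28,Y)
ranks: 7->1.5, 7->1.5, 8->3, 10->4, 11->5, 13->6, 15->7, 18->8, 21->9, 23->10, 25->11, 28->12
Step 2: Rank sum for X: R1 = 1.5 + 3 + 6 + 8 + 9 = 27.5.
Step 3: U_X = R1 - n1(n1+1)/2 = 27.5 - 5*6/2 = 27.5 - 15 = 12.5.
       U_Y = n1*n2 - U_X = 35 - 12.5 = 22.5.
Step 4: Ties are present, so use the tie-corrected normal approximation (with continuity correction) for the p-value.
Step 5: p-value = 0.464120; compare to alpha = 0.1. fail to reject H0.

U_X = 12.5, p = 0.464120, fail to reject H0 at alpha = 0.1.


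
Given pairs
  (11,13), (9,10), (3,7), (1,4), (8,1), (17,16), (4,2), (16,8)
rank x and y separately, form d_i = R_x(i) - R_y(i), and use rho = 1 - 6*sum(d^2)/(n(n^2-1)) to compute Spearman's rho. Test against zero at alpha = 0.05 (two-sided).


Step 1: Rank x and y separately (midranks; no ties here).
rank(x): 11->6, 9->5, 3->2, 1->1, 8->4, 17->8, 4->3, 16->7
rank(y): 13->7, 10->6, 7->4, 4->3, 1->1, 16->8, 2->2, 8->5
Step 2: d_i = R_x(i) - R_y(i); compute d_i^2.
  (6-7)^2=1, (5-6)^2=1, (2-4)^2=4, (1-3)^2=4, (4-1)^2=9, (8-8)^2=0, (3-2)^2=1, (7-5)^2=4
sum(d^2) = 24.
Step 3: rho = 1 - 6*24 / (8*(8^2 - 1)) = 1 - 144/504 = 0.714286.
Step 4: Under H0, t = rho * sqrt((n-2)/(1-rho^2)) = 2.5000 ~ t(6).
Step 5: Two-sided p-value from the t-distribution with 6 df = 0.046528.
Step 6: alpha = 0.05. reject H0.

rho = 0.7143, p = 0.046528, reject H0 at alpha = 0.05.


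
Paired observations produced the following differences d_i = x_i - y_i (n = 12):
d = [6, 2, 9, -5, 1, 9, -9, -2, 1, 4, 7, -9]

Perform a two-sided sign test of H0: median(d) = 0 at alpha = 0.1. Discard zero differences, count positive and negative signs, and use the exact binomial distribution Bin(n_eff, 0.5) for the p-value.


Step 1: Discard zero differences. Original n = 12; n_eff = number of nonzero differences = 12.
Nonzero differences (with sign): +6, +2, +9, -5, +1, +9, -9, -2, +1, +4, +7, -9
Step 2: Count signs: positive = 8, negative = 4.
Step 3: Under H0: P(positive) = 0.5, so the number of positives S ~ Bin(12, 0.5).
Step 4: Two-sided exact p-value = sum of Bin(12,0.5) probabilities at or below the observed probability = 0.387695.
Step 5: alpha = 0.1. fail to reject H0.

n_eff = 12, pos = 8, neg = 4, p = 0.387695, fail to reject H0.


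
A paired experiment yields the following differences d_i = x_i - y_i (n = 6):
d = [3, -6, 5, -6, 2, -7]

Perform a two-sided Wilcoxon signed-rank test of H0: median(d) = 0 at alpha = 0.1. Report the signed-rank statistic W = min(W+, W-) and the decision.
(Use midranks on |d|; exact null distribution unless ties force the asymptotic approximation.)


Step 1: Drop any zero differences (none here) and take |d_i|.
|d| = [3, 6, 5, 6, 2, 7]
Step 2: Midrank |d_i| (ties get averaged ranks).
ranks: |3|->2, |6|->4.5, |5|->3, |6|->4.5, |2|->1, |7|->6
Step 3: Attach original signs; sum ranks with positive sign and with negative sign.
W+ = 2 + 3 + 1 = 6
W- = 4.5 + 4.5 + 6 = 15
(Check: W+ + W- = 21 should equal n(n+1)/2 = 21.)
Step 4: Test statistic W = min(W+, W-) = 6.
Step 5: Ties in |d|, so use the tie-corrected normal approximation.
        E[W] = n(n+1)/4 = 6*7/4 = 10.5.
        Tie groups: |d|=6 (t=2); sum(t^3 - t) = 6.
        Var[W] = n(n+1)(2n+1)/24 - sum(t^3-t)/48 = 546/24 - 6/48 = 22.625.
        z = (W - E[W]) / sqrt(Var[W]) = (6 - 10.5) / 4.7566 = -0.9461.
        Two-sided p = 2*Phi(z) = 0.344118.
Step 6: alpha = 0.1. fail to reject H0.

W+ = 6, W- = 15, W = min = 6, p = 0.344118, fail to reject H0.
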